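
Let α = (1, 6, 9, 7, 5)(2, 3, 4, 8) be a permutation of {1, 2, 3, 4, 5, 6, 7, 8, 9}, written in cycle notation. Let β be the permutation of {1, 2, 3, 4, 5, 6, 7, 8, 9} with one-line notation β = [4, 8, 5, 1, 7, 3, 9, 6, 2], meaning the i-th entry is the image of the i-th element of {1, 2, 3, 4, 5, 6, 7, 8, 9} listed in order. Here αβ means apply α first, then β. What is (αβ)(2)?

(αβ)(2) = β(α(2)). α(2) = 3, then β(3) = 5. So (αβ)(2) = 5.

5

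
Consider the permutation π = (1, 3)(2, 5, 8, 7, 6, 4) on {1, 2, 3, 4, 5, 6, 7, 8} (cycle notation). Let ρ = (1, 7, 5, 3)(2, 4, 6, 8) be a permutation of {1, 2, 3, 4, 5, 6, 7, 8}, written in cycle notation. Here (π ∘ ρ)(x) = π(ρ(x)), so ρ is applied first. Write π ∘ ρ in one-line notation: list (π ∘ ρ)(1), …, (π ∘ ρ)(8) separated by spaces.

6 2 3 4 1 7 8 5

Chase each element through ρ then π: 1 → 7 → 6; 2 → 4 → 2; 3 → 1 → 3; 4 → 6 → 4; 5 → 3 → 1; 6 → 8 → 7; 7 → 5 → 8; 8 → 2 → 5.
So π ∘ ρ in one-line form is 6 2 3 4 1 7 8 5.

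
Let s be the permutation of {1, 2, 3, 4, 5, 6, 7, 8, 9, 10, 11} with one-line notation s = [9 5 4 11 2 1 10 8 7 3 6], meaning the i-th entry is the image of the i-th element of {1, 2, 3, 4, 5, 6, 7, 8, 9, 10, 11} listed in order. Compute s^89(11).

Tracing 11 → 6 → … returns to 11 after 8 steps, so 11 lies in an 8-cycle (1, 9, 7, 10, 3, 4, 11, 6).
On an 8-cycle, s^8 is the identity, so s^89 = s^1 there (89 ≡ 1 mod 8).
Stepping 1 place around the cycle: 11 → 6.

6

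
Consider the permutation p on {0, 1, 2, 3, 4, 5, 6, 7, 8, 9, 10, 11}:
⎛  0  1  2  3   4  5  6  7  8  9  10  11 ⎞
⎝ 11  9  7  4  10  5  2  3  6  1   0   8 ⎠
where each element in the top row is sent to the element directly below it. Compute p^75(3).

0

Tracing 3 → 4 → … returns to 3 after 9 steps, so 3 lies in a 9-cycle (0, 11, 8, 6, 2, 7, 3, 4, 10).
Since the cycle has length 9, p^75 acts on it the same as p^3 (75 mod 9 = 3).
Advancing 3 steps from 3: 3 → 4 → 10 → 0.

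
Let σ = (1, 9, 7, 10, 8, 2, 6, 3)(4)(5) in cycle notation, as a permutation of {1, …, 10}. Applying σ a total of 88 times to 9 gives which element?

9

9 lies in the 8-cycle (1, 9, 7, 10, 8, 2, 6, 3).
Since the cycle has length 8, σ^88 acts on it the same as σ^0 (88 mod 8 = 0).
So σ^88(9) = 9.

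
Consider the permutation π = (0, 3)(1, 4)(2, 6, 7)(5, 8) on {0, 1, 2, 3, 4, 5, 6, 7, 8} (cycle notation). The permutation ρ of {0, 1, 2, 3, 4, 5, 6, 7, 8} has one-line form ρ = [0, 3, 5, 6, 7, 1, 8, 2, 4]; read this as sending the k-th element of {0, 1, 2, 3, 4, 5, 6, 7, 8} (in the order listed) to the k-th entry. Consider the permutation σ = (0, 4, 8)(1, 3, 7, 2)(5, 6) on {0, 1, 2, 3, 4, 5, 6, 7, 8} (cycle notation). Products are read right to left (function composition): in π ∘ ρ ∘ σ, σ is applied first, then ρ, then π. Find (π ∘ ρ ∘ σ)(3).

6

Apply the permutations in order: σ(3) = 7, then ρ(7) = 2, then π(2) = 6. So (π ∘ ρ ∘ σ)(3) = 6.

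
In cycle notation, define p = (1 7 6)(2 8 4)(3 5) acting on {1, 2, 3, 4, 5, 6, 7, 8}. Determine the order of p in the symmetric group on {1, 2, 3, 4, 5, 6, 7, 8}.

The disjoint cycles have lengths 3, 3, 2.
The order of p is the least common multiple of its cycle lengths: lcm(3, 3, 2) = 6.

6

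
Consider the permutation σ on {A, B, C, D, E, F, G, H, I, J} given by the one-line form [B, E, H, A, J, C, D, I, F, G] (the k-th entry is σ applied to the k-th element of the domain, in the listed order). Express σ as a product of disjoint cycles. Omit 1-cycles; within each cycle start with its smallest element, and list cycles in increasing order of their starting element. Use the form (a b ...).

(A B E J G D)(C H I F)

From A: A → B → E → J → G → D → A, closing the cycle (A B E J G D).
Repeating from the next unused element and collecting all non-trivial cycles gives (A B E J G D)(C H I F).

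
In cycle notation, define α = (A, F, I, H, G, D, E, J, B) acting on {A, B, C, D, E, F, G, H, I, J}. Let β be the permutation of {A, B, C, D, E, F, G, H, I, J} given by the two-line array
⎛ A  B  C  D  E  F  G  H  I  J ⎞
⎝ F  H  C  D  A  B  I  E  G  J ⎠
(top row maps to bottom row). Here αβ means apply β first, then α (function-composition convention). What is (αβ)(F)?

A

(αβ)(F) = α(β(F)). β(F) = B, then α(B) = A. So (αβ)(F) = A.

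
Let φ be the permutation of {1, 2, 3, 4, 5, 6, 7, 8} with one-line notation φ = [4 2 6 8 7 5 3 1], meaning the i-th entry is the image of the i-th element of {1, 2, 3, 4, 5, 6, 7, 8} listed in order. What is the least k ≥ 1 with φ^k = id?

12

Writing φ as disjoint cycles, the cycle lengths are 4, 3, 1.
Since disjoint cycles commute, ord(φ) = lcm(4, 3) = 12.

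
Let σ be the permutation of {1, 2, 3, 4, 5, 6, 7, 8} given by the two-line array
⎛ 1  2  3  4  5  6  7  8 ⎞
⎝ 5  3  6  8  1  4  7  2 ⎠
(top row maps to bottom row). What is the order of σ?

10

Writing σ as disjoint cycles, the cycle lengths are 5, 2, 1.
Since disjoint cycles commute, ord(σ) = lcm(5, 2) = 10.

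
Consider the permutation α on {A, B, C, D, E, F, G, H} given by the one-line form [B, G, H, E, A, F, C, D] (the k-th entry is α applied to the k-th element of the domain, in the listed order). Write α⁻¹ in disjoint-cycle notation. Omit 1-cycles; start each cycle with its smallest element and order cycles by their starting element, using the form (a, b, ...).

First write α in disjoint cycles: (A, B, G, C, H, D, E).
The inverse reverses every cycle; in canonical form, α⁻¹ = (A, E, D, H, C, G, B).

(A, E, D, H, C, G, B)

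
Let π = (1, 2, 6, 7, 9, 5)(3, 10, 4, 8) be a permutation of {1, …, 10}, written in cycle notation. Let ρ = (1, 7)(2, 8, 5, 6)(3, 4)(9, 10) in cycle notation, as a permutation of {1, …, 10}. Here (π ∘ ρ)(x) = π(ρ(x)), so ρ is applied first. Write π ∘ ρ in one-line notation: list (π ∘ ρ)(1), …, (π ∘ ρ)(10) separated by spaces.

Chase each element through ρ then π: 1 → 7 → 9; 2 → 8 → 3; 3 → 4 → 8; 4 → 3 → 10; 5 → 6 → 7; 6 → 2 → 6; 7 → 1 → 2; 8 → 5 → 1; 9 → 10 → 4; 10 → 9 → 5.
So π ∘ ρ in one-line form is 9 3 8 10 7 6 2 1 4 5.

9 3 8 10 7 6 2 1 4 5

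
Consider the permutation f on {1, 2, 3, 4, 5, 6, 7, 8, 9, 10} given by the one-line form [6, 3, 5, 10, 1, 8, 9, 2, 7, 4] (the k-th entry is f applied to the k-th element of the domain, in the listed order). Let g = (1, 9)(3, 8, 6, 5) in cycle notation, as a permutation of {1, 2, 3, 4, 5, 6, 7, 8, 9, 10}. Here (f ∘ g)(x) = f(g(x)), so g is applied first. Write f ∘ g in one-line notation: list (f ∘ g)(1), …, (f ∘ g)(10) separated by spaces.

7 3 2 10 5 1 9 8 6 4

(f ∘ g)(x) = f(g(x)). Computing each image: f(g(1)) = f(9) = 7, f(g(2)) = f(2) = 3, f(g(3)) = f(8) = 2, f(g(4)) = f(4) = 10, f(g(5)) = f(3) = 5, f(g(6)) = f(5) = 1, f(g(7)) = f(7) = 9, f(g(8)) = f(6) = 8, f(g(9)) = f(1) = 6, f(g(10)) = f(10) = 4.
Hence f ∘ g = [7 3 2 10 5 1 9 8 6 4].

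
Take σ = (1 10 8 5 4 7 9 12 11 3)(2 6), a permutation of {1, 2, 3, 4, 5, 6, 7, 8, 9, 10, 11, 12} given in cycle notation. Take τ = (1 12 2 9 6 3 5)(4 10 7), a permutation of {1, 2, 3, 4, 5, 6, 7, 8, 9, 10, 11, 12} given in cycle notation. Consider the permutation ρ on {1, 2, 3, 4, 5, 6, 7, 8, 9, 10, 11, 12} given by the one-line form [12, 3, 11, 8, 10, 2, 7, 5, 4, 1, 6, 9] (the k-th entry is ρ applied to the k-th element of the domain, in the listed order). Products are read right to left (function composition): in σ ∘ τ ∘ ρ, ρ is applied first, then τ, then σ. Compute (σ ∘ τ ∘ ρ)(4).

5

Apply the permutations in order: ρ(4) = 8, then τ(8) = 8, then σ(8) = 5. So (σ ∘ τ ∘ ρ)(4) = 5.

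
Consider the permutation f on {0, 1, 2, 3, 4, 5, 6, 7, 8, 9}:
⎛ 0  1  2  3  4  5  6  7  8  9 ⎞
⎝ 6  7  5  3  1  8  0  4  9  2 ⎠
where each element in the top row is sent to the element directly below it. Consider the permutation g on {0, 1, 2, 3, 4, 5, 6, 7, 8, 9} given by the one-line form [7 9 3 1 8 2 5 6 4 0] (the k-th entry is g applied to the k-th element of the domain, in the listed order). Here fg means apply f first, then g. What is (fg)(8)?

(fg)(8) = g(f(8)). f(8) = 9, then g(9) = 0. So (fg)(8) = 0.

0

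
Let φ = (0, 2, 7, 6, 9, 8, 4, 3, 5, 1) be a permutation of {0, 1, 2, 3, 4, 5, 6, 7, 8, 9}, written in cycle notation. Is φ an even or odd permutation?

The cycle lengths are 10.
A cycle is odd iff its length is even; φ has 1 even-length cycle, so sgn(φ) = (−1)^1 and φ is odd.

odd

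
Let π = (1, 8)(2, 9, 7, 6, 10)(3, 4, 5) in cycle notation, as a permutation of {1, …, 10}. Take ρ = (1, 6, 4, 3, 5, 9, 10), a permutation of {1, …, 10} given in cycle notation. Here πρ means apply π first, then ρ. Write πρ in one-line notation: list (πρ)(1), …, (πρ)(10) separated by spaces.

(πρ)(x) = ρ(π(x)). Computing each image: ρ(π(1)) = ρ(8) = 8, ρ(π(2)) = ρ(9) = 10, ρ(π(3)) = ρ(4) = 3, ρ(π(4)) = ρ(5) = 9, ρ(π(5)) = ρ(3) = 5, ρ(π(6)) = ρ(10) = 1, ρ(π(7)) = ρ(6) = 4, ρ(π(8)) = ρ(1) = 6, ρ(π(9)) = ρ(7) = 7, ρ(π(10)) = ρ(2) = 2.
Hence πρ = [8 10 3 9 5 1 4 6 7 2].

8 10 3 9 5 1 4 6 7 2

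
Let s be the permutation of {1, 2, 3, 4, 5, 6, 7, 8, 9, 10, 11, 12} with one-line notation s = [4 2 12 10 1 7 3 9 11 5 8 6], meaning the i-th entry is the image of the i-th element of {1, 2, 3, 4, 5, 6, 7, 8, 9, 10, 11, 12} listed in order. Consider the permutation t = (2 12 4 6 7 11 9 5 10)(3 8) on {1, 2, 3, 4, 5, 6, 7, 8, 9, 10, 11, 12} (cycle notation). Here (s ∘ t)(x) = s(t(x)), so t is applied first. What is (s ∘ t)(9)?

(s ∘ t)(9) = s(t(9)). t(9) = 5, then s(5) = 1. So (s ∘ t)(9) = 1.

1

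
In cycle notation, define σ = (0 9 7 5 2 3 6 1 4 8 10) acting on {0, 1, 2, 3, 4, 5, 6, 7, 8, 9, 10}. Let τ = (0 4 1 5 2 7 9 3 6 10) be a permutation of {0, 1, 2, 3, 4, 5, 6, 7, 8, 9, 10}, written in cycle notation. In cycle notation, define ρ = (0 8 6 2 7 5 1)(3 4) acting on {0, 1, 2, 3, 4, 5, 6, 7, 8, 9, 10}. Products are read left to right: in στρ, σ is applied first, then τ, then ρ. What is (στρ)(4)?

6

(στρ)(4) = ρ(τ(σ(4))). σ(4) = 8, then τ(8) = 8, then ρ(8) = 6, so the result is 6.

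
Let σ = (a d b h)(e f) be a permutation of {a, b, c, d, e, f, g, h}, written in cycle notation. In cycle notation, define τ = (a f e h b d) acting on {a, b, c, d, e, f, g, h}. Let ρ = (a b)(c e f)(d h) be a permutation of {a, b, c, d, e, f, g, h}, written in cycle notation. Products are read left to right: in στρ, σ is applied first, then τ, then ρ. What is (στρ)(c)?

Chase c: σ(c) = c; τ(c) = c; ρ(c) = e. Hence (στρ)(c) = e.

e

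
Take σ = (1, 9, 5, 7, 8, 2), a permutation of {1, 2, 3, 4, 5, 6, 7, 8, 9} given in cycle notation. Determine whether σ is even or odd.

The cycle lengths are 6, 1, 1, 1.
A cycle of length ℓ contributes ℓ−1 transpositions, so σ is a product of 5 transpositions — odd.

odd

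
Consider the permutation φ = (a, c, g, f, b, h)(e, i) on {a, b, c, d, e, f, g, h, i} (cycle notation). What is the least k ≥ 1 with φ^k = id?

The cycle type of φ is (6, 2, 1).
Since disjoint cycles commute, ord(φ) = lcm(6, 2) = 6.

6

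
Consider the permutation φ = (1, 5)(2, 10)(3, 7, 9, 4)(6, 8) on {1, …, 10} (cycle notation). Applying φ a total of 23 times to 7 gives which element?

7 lies in the 4-cycle (3, 7, 9, 4).
Powers repeat with period 4 on this cycle, and 23 mod 4 = 3, so φ^23(7) = φ^3(7).
Advancing 3 steps from 7: 7 → 9 → 4 → 3.

3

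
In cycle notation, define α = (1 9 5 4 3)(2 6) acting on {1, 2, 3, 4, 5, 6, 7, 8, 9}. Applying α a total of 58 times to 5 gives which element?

5 lies in the 5-cycle (1 9 5 4 3).
Since the cycle has length 5, α^58 acts on it the same as α^3 (58 mod 5 = 3).
Advancing 3 steps from 5: 5 → 4 → 3 → 1.

1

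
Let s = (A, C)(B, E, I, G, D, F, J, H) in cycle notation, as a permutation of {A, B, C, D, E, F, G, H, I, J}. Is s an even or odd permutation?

even

The cycle lengths are 8, 2.
A cycle is odd iff its length is even; s has 2 even-length cycles, so sgn(s) = (−1)^2 and s is even.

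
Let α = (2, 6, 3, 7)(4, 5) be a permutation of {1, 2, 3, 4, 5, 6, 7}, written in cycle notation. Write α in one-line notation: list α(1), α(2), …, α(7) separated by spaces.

Reading each image from the cycles: 1→1, 2→6, 3→7, 4→5, 5→4, 6→3, 7→2.
Listing these in domain order gives 1 6 7 5 4 3 2.

1 6 7 5 4 3 2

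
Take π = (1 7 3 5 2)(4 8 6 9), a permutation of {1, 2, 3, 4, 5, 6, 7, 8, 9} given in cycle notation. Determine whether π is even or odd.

odd

The cycle lengths are 5, 4.
A cycle of length ℓ contributes ℓ−1 transpositions, so π is a product of 4 + 3 = 7 transpositions — odd.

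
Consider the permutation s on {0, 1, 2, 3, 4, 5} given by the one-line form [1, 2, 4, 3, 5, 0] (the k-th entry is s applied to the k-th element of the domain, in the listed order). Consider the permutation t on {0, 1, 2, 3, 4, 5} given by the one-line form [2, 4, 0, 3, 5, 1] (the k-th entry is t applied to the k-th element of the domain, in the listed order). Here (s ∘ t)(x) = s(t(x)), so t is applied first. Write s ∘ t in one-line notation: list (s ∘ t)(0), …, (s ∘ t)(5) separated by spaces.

4 5 1 3 0 2

(s ∘ t)(x) = s(t(x)). Computing each image: s(t(0)) = s(2) = 4, s(t(1)) = s(4) = 5, s(t(2)) = s(0) = 1, s(t(3)) = s(3) = 3, s(t(4)) = s(5) = 0, s(t(5)) = s(1) = 2.
Hence s ∘ t = [4 5 1 3 0 2].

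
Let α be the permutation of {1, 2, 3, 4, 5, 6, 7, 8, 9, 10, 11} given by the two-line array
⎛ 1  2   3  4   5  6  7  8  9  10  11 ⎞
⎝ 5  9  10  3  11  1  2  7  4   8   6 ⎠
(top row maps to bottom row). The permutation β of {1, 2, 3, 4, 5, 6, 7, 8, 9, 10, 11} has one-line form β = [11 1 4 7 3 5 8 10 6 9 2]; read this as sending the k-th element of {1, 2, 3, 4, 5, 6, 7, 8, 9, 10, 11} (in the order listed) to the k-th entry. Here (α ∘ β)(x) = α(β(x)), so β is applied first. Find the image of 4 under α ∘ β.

2

β(4) = 7, then α(7) = 2; composing gives (α ∘ β)(4) = 2.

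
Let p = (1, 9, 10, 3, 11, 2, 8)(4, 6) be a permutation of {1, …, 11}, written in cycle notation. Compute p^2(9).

3

9 lies in the 7-cycle (1, 9, 10, 3, 11, 2, 8).
Advancing 2 steps from 9: 9 → 10 → 3.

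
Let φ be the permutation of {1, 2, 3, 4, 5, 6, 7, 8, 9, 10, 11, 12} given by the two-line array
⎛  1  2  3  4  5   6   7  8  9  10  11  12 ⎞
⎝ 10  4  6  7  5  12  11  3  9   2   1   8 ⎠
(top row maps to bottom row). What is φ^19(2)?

4

Tracing 2 → 4 → … returns to 2 after 6 steps, so 2 lies in a 6-cycle (1 10 2 4 7 11).
On a 6-cycle, φ^6 is the identity, so φ^19 = φ^1 there (19 ≡ 1 mod 6).
Stepping 1 place around the cycle: 2 → 4.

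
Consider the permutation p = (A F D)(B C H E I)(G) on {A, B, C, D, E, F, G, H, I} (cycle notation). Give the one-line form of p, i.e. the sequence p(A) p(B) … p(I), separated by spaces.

F C H A I D G E B

Image by image: A↦F, B↦C, C↦H, D↦A, E↦I, F↦D, G↦G, H↦E, I↦B.
So the one-line form is F C H A I D G E B.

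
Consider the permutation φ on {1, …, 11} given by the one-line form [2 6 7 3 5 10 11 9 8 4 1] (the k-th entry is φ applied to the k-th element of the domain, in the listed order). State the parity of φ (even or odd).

In disjoint-cycle form the cycle lengths are 8, 2, 1.
A cycle of length ℓ contributes ℓ−1 transpositions, so φ is a product of 7 + 1 = 8 transpositions — even.

even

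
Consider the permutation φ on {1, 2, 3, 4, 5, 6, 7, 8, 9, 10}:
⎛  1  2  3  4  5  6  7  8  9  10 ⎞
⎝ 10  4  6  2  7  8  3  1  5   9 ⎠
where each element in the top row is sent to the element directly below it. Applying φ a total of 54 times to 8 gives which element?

3

Tracing 8 → 1 → … returns to 8 after 8 steps, so 8 lies in an 8-cycle (1 10 9 5 7 3 6 8).
Since the cycle has length 8, φ^54 acts on it the same as φ^6 (54 mod 8 = 6).
Advancing 6 steps from 8: 8 → 1 → 10 → 9 → 5 → 7 → 3.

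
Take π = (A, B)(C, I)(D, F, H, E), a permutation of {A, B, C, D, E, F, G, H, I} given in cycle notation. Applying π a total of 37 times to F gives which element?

H

F lies in the 4-cycle (D, F, H, E).
On a 4-cycle, π^4 is the identity, so π^37 = π^1 there (37 ≡ 1 mod 4).
Advancing 1 step from F: F → H.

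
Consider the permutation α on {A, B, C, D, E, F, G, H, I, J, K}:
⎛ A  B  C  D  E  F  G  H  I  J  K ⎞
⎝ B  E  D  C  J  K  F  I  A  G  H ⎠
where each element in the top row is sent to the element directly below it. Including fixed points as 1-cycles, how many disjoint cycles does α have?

The cycle decomposition is (A B E J G F K H I)(C D), which has 2 cycles (counting 1-cycles).

2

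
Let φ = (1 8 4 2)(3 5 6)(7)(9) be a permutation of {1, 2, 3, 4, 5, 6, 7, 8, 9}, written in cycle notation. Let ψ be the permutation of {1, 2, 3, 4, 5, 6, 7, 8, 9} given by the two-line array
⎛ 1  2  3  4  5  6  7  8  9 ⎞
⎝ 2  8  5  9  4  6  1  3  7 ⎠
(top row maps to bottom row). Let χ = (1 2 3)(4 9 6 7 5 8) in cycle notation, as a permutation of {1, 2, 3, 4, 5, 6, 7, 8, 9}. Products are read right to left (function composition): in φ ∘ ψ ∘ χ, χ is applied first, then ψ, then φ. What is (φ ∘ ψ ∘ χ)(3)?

1

(φ ∘ ψ ∘ χ)(3) = φ(ψ(χ(3))). χ(3) = 1, then ψ(1) = 2, then φ(2) = 1, so the result is 1.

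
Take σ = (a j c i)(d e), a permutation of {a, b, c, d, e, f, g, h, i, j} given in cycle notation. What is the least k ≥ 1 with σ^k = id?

4

The disjoint cycles have lengths 4, 2, 1, 1, 1, 1.
The order is lcm(4, 2) = 4.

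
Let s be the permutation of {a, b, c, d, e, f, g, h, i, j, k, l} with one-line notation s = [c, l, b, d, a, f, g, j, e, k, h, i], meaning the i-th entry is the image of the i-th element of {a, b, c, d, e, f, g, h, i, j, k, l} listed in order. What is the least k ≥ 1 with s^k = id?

Writing s as disjoint cycles, the cycle lengths are 6, 3, 1, 1, 1.
The order is lcm(6, 3) = 6.

6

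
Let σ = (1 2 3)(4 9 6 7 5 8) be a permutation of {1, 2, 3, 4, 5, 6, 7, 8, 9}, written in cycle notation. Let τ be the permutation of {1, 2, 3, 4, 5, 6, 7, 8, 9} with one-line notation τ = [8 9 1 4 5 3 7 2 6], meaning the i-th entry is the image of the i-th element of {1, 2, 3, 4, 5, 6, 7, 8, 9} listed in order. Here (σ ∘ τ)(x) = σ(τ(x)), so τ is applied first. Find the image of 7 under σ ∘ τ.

5

First apply τ: τ(7) = 7, then σ(7) = 5. Thus (σ ∘ τ)(7) = 5.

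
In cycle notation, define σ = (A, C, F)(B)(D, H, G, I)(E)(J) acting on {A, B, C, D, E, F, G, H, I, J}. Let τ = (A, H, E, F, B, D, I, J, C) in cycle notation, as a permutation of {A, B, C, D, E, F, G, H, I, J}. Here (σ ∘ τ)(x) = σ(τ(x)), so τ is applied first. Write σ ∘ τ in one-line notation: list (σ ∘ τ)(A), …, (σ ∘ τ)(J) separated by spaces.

G H C D A B I E J F

(σ ∘ τ)(x) = σ(τ(x)). Computing each image: σ(τ(A)) = σ(H) = G, σ(τ(B)) = σ(D) = H, σ(τ(C)) = σ(A) = C, σ(τ(D)) = σ(I) = D, σ(τ(E)) = σ(F) = A, σ(τ(F)) = σ(B) = B, σ(τ(G)) = σ(G) = I, σ(τ(H)) = σ(E) = E, σ(τ(I)) = σ(J) = J, σ(τ(J)) = σ(C) = F.
Hence σ ∘ τ = [G H C D A B I E J F].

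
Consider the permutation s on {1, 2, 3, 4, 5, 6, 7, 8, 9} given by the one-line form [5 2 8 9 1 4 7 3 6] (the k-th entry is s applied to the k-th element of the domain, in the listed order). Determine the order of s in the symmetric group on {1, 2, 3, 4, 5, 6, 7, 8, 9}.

6

Decomposing into disjoint cycles gives cycle lengths 3, 2, 2, 1, 1.
The order of s is the least common multiple of its cycle lengths: lcm(3, 2, 2) = 6.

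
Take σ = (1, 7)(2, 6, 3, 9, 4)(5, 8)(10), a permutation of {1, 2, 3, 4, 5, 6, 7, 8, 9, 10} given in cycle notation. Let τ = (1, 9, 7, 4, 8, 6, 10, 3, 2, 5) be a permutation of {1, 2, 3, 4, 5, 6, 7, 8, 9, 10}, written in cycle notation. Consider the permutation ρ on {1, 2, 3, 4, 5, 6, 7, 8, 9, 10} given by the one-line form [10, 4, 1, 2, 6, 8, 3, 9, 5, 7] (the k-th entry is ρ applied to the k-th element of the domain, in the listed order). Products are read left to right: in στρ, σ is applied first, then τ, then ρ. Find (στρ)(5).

8

Apply the permutations in order: σ(5) = 8, then τ(8) = 6, then ρ(6) = 8. So (στρ)(5) = 8.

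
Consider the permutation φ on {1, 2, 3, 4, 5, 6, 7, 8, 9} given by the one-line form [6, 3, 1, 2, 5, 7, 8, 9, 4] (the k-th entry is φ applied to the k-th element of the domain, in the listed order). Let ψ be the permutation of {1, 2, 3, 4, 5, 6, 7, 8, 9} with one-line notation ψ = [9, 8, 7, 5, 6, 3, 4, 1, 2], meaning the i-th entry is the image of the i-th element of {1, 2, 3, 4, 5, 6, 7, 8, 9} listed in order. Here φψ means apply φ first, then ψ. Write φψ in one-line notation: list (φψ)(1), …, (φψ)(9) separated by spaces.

3 7 9 8 6 4 1 2 5

(φψ)(x) = ψ(φ(x)). Computing each image: ψ(φ(1)) = ψ(6) = 3, ψ(φ(2)) = ψ(3) = 7, ψ(φ(3)) = ψ(1) = 9, ψ(φ(4)) = ψ(2) = 8, ψ(φ(5)) = ψ(5) = 6, ψ(φ(6)) = ψ(7) = 4, ψ(φ(7)) = ψ(8) = 1, ψ(φ(8)) = ψ(9) = 2, ψ(φ(9)) = ψ(4) = 5.
Hence φψ = [3 7 9 8 6 4 1 2 5].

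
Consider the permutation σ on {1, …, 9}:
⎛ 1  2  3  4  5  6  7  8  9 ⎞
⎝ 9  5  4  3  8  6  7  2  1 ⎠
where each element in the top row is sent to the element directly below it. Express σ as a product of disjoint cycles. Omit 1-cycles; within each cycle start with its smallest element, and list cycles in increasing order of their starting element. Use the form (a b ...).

(1 9)(2 5 8)(3 4)

Iterating σ from 1 gives 1 → 9 → 1; that is the 2-cycle (1 9).
Repeating from the next unused element and collecting all non-trivial cycles gives (1 9)(2 5 8)(3 4).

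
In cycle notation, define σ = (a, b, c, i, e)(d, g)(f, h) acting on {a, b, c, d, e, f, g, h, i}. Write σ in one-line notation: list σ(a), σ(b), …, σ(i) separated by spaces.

Image by image: a→b, b→c, c→i, d→g, e→a, f→h, g→d, h→f, i→e.
Listing these in domain order gives b c i g a h d f e.

b c i g a h d f e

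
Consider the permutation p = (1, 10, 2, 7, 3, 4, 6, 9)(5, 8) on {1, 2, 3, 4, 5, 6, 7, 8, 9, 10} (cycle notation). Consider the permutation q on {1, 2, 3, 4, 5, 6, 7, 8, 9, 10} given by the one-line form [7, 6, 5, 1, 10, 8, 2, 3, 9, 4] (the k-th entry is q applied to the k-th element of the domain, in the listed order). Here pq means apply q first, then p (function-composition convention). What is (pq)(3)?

8

First apply q: q(3) = 5, then p(5) = 8. Thus (pq)(3) = 8.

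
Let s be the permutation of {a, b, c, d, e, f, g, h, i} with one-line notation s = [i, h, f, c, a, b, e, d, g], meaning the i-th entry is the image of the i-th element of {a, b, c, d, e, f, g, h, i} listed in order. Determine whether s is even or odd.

odd

In disjoint-cycle form the cycle lengths are 5, 4.
A cycle of length ℓ contributes ℓ−1 transpositions, so s is a product of 4 + 3 = 7 transpositions — odd.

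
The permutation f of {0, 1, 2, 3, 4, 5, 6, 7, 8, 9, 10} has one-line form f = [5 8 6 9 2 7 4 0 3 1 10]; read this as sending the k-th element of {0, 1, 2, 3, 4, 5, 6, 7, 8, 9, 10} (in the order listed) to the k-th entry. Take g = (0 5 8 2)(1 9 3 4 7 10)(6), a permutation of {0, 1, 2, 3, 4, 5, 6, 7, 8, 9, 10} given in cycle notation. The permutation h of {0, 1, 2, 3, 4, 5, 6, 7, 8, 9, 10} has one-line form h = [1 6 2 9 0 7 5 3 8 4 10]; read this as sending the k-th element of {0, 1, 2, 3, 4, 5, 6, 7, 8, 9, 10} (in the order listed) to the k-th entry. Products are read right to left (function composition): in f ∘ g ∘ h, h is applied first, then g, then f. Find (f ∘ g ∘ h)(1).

Apply the permutations in order: h(1) = 6, then g(6) = 6, then f(6) = 4. So (f ∘ g ∘ h)(1) = 4.

4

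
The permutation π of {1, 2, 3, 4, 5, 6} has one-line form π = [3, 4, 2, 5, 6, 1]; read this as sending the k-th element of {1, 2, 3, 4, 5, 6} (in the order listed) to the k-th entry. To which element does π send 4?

5

4 is element number 4 of the domain, and entry number 4 of the one-line form is 5, so π(4) = 5.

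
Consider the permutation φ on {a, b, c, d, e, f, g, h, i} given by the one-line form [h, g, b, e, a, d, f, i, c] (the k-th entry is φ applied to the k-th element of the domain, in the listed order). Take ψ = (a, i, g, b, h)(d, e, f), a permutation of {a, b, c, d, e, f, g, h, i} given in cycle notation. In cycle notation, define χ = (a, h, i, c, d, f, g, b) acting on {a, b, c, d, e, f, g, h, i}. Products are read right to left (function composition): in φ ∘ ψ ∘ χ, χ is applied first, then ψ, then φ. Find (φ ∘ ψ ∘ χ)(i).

b

Apply the permutations in order: χ(i) = c, then ψ(c) = c, then φ(c) = b. So (φ ∘ ψ ∘ χ)(i) = b.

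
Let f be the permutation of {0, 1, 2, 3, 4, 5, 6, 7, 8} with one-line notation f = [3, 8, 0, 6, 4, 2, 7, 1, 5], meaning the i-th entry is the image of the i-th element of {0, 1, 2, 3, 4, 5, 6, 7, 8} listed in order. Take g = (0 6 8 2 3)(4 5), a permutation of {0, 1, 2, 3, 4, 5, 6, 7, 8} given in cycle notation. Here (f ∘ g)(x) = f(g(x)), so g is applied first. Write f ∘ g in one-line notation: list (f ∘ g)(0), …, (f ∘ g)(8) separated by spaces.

7 8 6 3 2 4 5 1 0

Chase each element through g then f: 0 → 6 → 7; 1 → 1 → 8; 2 → 3 → 6; 3 → 0 → 3; 4 → 5 → 2; 5 → 4 → 4; 6 → 8 → 5; 7 → 7 → 1; 8 → 2 → 0.
Collecting the images, f ∘ g = [7 8 6 3 2 4 5 1 0].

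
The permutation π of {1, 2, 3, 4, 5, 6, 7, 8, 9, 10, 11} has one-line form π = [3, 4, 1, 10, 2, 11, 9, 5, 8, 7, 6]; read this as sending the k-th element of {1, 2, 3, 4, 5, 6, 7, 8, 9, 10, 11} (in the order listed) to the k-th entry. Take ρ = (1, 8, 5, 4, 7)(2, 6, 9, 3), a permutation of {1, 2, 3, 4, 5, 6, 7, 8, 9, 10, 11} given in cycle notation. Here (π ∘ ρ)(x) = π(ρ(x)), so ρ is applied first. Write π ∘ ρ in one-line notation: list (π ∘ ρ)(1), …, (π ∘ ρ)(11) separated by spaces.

5 11 4 9 10 8 3 2 1 7 6

(π ∘ ρ)(x) = π(ρ(x)). Computing each image: π(ρ(1)) = π(8) = 5, π(ρ(2)) = π(6) = 11, π(ρ(3)) = π(2) = 4, π(ρ(4)) = π(7) = 9, π(ρ(5)) = π(4) = 10, π(ρ(6)) = π(9) = 8, π(ρ(7)) = π(1) = 3, π(ρ(8)) = π(5) = 2, π(ρ(9)) = π(3) = 1, π(ρ(10)) = π(10) = 7, π(ρ(11)) = π(11) = 6.
Hence π ∘ ρ = [5 11 4 9 10 8 3 2 1 7 6].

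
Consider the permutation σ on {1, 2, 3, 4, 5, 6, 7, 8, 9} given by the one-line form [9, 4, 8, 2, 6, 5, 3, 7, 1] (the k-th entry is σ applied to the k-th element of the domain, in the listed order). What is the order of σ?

6

The disjoint-cycle form of σ has cycle lengths 3, 2, 2, 2.
The order is lcm(3, 2, 2, 2) = 6.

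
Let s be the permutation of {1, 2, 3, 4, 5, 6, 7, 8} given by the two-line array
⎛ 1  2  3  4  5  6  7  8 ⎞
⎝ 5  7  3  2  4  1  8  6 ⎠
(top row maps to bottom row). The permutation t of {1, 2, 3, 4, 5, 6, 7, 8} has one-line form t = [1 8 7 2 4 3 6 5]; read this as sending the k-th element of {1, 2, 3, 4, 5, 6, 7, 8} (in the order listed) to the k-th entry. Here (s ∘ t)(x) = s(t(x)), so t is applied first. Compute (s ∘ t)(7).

1

(s ∘ t)(7) = s(t(7)). t(7) = 6, then s(6) = 1. So (s ∘ t)(7) = 1.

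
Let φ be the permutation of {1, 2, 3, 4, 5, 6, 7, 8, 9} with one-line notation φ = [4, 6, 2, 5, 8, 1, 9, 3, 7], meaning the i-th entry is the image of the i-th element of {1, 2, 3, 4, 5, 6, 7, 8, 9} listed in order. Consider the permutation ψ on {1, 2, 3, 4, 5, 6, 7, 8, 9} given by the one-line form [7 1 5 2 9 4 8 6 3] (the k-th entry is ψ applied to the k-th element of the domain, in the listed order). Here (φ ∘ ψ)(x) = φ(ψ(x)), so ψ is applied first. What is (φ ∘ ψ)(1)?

9

(φ ∘ ψ)(1) = φ(ψ(1)). ψ(1) = 7, then φ(7) = 9. So (φ ∘ ψ)(1) = 9.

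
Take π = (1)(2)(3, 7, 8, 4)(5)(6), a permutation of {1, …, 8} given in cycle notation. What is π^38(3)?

3 lies in the 4-cycle (3, 7, 8, 4).
On a 4-cycle, π^4 is the identity, so π^38 = π^2 there (38 ≡ 2 mod 4).
Advancing 2 steps from 3: 3 → 7 → 8.

8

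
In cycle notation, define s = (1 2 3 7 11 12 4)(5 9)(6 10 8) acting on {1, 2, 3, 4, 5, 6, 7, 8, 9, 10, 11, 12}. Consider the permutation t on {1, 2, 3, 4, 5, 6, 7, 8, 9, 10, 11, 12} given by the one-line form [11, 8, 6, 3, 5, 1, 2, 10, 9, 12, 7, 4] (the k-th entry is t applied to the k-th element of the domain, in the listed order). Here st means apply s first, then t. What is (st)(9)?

First apply s: s(9) = 5, then t(5) = 5. Thus (st)(9) = 5.

5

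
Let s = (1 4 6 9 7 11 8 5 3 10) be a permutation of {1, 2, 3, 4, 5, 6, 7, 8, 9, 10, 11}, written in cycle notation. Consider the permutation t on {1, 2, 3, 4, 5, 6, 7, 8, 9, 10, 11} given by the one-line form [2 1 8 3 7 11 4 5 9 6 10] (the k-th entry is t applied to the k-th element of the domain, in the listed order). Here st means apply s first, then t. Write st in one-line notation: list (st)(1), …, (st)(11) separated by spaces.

Chase each element through s then t: 1 → 4 → 3; 2 → 2 → 1; 3 → 10 → 6; 4 → 6 → 11; 5 → 3 → 8; 6 → 9 → 9; 7 → 11 → 10; 8 → 5 → 7; 9 → 7 → 4; 10 → 1 → 2; 11 → 8 → 5.
Collecting the images, st = [3 1 6 11 8 9 10 7 4 2 5].

3 1 6 11 8 9 10 7 4 2 5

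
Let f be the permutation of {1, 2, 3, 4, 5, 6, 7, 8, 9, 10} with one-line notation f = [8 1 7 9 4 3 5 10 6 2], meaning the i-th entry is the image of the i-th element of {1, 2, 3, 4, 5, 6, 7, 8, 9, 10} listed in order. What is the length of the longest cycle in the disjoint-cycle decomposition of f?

6

Decomposing into disjoint cycles gives (1, 8, 10, 2)(3, 7, 5, 4, 9, 6); the longest has length 6.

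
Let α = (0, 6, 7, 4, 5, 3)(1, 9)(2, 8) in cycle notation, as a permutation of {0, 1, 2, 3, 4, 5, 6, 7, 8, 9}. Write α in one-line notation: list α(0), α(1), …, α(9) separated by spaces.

Reading each image from the cycles: 0→6, 1→9, 2→8, 3→0, 4→5, 5→3, 6→7, 7→4, 8→2, 9→1.
Listing these in domain order gives 6 9 8 0 5 3 7 4 2 1.

6 9 8 0 5 3 7 4 2 1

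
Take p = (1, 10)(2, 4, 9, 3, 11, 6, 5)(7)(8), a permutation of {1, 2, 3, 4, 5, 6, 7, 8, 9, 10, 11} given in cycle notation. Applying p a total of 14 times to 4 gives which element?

4

4 lies in the 7-cycle (2, 4, 9, 3, 11, 6, 5).
Since the cycle has length 7, p^14 acts on it the same as p^0 (14 mod 7 = 0).
So p^14(4) = 4.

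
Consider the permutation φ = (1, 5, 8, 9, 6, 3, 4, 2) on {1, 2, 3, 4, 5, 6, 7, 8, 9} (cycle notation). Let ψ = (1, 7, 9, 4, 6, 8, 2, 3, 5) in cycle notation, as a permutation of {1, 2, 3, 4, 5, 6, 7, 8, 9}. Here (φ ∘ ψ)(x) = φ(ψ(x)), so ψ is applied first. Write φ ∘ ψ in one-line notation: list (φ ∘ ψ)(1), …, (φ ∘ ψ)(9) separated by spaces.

(φ ∘ ψ)(x) = φ(ψ(x)). Computing each image: φ(ψ(1)) = φ(7) = 7, φ(ψ(2)) = φ(3) = 4, φ(ψ(3)) = φ(5) = 8, φ(ψ(4)) = φ(6) = 3, φ(ψ(5)) = φ(1) = 5, φ(ψ(6)) = φ(8) = 9, φ(ψ(7)) = φ(9) = 6, φ(ψ(8)) = φ(2) = 1, φ(ψ(9)) = φ(4) = 2.
Hence φ ∘ ψ = [7 4 8 3 5 9 6 1 2].

7 4 8 3 5 9 6 1 2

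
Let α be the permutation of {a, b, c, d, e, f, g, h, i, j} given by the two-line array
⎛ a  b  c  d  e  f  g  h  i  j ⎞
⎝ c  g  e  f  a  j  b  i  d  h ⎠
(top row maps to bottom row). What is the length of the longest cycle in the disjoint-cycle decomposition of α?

5

Decomposing into disjoint cycles gives (a c e)(b g)(d f j h i); the longest has length 5.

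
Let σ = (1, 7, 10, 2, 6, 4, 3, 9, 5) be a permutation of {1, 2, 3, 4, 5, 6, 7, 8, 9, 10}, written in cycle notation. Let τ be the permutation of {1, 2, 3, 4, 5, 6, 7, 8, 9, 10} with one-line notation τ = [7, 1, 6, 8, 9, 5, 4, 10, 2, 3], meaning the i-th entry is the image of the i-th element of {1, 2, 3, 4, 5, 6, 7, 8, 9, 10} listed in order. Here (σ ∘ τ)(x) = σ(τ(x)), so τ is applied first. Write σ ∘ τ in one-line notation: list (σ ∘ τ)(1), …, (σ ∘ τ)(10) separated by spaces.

(σ ∘ τ)(x) = σ(τ(x)). Computing each image: σ(τ(1)) = σ(7) = 10, σ(τ(2)) = σ(1) = 7, σ(τ(3)) = σ(6) = 4, σ(τ(4)) = σ(8) = 8, σ(τ(5)) = σ(9) = 5, σ(τ(6)) = σ(5) = 1, σ(τ(7)) = σ(4) = 3, σ(τ(8)) = σ(10) = 2, σ(τ(9)) = σ(2) = 6, σ(τ(10)) = σ(3) = 9.
Hence σ ∘ τ = [10 7 4 8 5 1 3 2 6 9].

10 7 4 8 5 1 3 2 6 9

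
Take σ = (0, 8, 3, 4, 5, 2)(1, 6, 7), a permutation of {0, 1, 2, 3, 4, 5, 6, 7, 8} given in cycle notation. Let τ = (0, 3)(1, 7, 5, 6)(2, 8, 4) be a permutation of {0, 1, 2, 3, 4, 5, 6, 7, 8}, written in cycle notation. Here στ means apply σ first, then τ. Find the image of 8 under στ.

(στ)(8) = τ(σ(8)). σ(8) = 3, then τ(3) = 0. So (στ)(8) = 0.

0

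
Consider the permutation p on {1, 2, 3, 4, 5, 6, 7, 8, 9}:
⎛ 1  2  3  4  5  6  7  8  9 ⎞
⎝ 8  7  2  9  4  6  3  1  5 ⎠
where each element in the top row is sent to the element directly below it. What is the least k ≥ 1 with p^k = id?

6

Decomposing into disjoint cycles gives cycle lengths 3, 3, 2, 1.
The order is lcm(3, 3, 2) = 6.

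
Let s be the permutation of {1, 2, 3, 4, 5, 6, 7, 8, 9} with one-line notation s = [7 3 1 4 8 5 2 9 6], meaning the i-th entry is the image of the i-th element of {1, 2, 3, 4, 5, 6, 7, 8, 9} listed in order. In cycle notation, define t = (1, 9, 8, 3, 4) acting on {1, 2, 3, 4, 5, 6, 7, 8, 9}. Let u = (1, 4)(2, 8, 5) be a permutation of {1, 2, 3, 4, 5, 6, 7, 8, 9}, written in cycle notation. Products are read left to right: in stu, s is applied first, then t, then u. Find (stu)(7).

8

Apply the permutations in order: s(7) = 2, then t(2) = 2, then u(2) = 8. So (stu)(7) = 8.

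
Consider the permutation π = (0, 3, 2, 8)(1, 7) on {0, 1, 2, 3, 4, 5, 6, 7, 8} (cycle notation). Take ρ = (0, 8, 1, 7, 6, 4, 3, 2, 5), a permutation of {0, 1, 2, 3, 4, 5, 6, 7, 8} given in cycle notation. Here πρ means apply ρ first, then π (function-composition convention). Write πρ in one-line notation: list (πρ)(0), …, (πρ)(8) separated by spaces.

(πρ)(x) = π(ρ(x)). Computing each image: π(ρ(0)) = π(8) = 0, π(ρ(1)) = π(7) = 1, π(ρ(2)) = π(5) = 5, π(ρ(3)) = π(2) = 8, π(ρ(4)) = π(3) = 2, π(ρ(5)) = π(0) = 3, π(ρ(6)) = π(4) = 4, π(ρ(7)) = π(6) = 6, π(ρ(8)) = π(1) = 7.
Hence πρ = [0 1 5 8 2 3 4 6 7].

0 1 5 8 2 3 4 6 7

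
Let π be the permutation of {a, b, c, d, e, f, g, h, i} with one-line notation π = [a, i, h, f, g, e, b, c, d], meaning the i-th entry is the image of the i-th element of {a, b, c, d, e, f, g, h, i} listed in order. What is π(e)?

g

e is element number 5 of the domain, and entry number 5 of the one-line form is g, so π(e) = g.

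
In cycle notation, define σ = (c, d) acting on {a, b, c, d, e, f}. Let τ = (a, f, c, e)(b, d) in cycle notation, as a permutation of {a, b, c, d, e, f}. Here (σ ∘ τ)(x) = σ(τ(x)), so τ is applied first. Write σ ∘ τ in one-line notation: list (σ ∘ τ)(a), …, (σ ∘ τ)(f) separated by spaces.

(σ ∘ τ)(x) = σ(τ(x)). Computing each image: σ(τ(a)) = σ(f) = f, σ(τ(b)) = σ(d) = c, σ(τ(c)) = σ(e) = e, σ(τ(d)) = σ(b) = b, σ(τ(e)) = σ(a) = a, σ(τ(f)) = σ(c) = d.
Hence σ ∘ τ = [f c e b a d].

f c e b a d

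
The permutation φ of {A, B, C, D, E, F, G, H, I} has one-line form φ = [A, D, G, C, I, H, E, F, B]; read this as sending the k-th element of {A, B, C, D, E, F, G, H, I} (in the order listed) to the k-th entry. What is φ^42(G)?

G

Tracing G → E → … returns to G after 6 steps, so G lies in a 6-cycle (B D C G E I).
Since the cycle has length 6, φ^42 acts on it the same as φ^0 (42 mod 6 = 0).
So φ^42(G) = G.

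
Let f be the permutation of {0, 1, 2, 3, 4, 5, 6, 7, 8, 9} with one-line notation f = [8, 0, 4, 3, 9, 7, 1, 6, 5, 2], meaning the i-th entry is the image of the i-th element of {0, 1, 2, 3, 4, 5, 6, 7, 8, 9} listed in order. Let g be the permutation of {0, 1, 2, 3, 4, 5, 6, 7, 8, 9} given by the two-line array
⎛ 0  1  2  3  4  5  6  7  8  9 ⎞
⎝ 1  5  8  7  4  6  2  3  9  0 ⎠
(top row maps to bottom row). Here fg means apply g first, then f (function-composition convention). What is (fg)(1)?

7

g(1) = 5, then f(5) = 7; composing gives (fg)(1) = 7.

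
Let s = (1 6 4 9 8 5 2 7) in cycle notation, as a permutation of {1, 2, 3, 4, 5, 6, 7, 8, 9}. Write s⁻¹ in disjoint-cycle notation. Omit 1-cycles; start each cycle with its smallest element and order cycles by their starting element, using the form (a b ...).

(1 7 2 5 8 9 4 6)

Inverting a permutation written in cycle notation just reverses the order within every cycle.
After reversing and putting each cycle's least element first, s⁻¹ = (1 7 2 5 8 9 4 6).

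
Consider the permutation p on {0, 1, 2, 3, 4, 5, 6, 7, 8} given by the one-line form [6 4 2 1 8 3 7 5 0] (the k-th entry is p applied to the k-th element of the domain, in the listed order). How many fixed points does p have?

1

The fixed points (elements with p(x) = x) are {2}, so there is 1.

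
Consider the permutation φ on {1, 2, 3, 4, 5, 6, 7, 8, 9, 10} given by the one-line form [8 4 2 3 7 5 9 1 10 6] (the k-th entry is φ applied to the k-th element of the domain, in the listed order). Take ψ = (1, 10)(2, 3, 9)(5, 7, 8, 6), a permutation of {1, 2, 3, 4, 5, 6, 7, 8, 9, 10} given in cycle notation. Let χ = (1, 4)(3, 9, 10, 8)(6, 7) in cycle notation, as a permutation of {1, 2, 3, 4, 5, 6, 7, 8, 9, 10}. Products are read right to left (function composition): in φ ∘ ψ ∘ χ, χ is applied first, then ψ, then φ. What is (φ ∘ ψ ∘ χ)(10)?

5

Apply the permutations in order: χ(10) = 8, then ψ(8) = 6, then φ(6) = 5. So (φ ∘ ψ ∘ χ)(10) = 5.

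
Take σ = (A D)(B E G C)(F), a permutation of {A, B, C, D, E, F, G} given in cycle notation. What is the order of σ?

4

The cycle type of σ is (4, 2, 1).
The order of σ is the least common multiple of its cycle lengths: lcm(4, 2) = 4.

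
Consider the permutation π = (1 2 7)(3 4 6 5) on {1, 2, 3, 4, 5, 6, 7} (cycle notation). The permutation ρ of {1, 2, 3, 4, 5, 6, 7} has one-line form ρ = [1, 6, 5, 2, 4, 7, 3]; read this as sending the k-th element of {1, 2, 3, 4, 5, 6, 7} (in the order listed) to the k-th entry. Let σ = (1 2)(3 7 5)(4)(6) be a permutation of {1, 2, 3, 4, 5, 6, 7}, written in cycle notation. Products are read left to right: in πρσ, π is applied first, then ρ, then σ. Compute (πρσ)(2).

(πρσ)(2) = σ(ρ(π(2))). π(2) = 7, then ρ(7) = 3, then σ(3) = 7, so the result is 7.

7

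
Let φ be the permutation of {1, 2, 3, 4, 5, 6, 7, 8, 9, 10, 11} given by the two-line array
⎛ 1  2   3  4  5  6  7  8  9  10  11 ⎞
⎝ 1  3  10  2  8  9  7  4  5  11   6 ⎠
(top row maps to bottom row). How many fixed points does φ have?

The fixed points (elements with φ(x) = x) are {1, 7}, so there are 2.

2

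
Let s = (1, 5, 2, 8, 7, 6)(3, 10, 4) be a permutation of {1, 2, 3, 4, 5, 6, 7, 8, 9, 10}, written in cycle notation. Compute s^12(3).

3

3 lies in the 3-cycle (3, 10, 4).
Powers repeat with period 3 on this cycle, and 12 mod 3 = 0, so s^12(3) = s^0(3).
So s^12(3) = 3.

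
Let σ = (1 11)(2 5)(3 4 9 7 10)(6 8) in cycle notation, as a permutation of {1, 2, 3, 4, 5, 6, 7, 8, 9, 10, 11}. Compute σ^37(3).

9

3 lies in the 5-cycle (3 4 9 7 10).
Powers repeat with period 5 on this cycle, and 37 mod 5 = 2, so σ^37(3) = σ^2(3).
Stepping 2 places around the cycle: 3 → 4 → 9.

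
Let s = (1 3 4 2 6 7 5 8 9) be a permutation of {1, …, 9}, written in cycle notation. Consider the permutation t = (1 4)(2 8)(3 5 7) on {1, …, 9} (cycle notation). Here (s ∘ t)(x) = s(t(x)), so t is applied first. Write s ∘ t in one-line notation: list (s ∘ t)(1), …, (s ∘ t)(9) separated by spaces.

(s ∘ t)(x) = s(t(x)). Computing each image: s(t(1)) = s(4) = 2, s(t(2)) = s(8) = 9, s(t(3)) = s(5) = 8, s(t(4)) = s(1) = 3, s(t(5)) = s(7) = 5, s(t(6)) = s(6) = 7, s(t(7)) = s(3) = 4, s(t(8)) = s(2) = 6, s(t(9)) = s(9) = 1.
Hence s ∘ t = [2 9 8 3 5 7 4 6 1].

2 9 8 3 5 7 4 6 1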